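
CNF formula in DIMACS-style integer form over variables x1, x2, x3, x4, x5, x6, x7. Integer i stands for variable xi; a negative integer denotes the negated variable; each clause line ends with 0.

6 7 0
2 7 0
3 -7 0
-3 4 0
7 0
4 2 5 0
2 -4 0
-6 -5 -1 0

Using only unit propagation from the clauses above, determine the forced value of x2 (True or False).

Unit clause (x7) sets x7 = True.
(x3 ∨ ¬x7): since x7 = True, the clause reduces to (x3). x3 = True.
(¬x3 ∨ x4): since x3 = True, the clause reduces to (x4). x4 = True.
(x2 ∨ ¬x4): since x4 = True, the clause reduces to (x2). x2 = True.

True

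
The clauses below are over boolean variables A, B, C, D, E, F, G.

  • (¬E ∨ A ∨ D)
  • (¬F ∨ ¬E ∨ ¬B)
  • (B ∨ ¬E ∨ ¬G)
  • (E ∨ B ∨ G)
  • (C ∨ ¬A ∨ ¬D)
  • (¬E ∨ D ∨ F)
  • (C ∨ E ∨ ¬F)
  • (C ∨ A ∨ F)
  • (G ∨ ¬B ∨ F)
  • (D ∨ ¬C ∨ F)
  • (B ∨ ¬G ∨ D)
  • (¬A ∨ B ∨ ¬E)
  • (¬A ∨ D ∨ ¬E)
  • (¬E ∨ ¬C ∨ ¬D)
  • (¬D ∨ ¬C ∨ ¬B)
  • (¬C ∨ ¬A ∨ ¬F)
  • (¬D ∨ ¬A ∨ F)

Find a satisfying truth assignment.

Try A = False.
Branch on B: take B = False.
The remaining clauses are satisfied by C = True, D = True, E = False, F = False, G = True.

A=F  B=F  C=T  D=T  E=F  F=F  G=T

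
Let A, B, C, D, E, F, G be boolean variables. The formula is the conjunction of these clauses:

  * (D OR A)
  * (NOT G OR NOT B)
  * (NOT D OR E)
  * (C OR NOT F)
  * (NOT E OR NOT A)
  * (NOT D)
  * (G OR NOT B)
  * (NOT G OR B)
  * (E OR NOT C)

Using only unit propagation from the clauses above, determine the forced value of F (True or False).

False

(NOT D) stands alone — D = False.
(A OR D) with D = False leaves only A, so A = True.
From (NOT E OR NOT A) and A = True: E = False.
In (E OR NOT C), E is now false; NOT C must hold, so C = False.
From (C OR NOT F) and C = False: F = False.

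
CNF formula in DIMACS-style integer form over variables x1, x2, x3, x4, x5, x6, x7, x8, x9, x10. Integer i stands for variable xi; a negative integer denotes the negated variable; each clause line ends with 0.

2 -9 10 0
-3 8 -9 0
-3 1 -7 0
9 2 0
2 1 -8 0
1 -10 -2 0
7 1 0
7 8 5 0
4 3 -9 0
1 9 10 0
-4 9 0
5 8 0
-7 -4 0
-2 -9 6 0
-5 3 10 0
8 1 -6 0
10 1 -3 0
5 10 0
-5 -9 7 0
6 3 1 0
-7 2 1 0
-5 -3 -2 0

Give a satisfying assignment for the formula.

Pure literal: x1 appears only positively; assign x1 = True.
Try x2 = True.
Try x3 = True.
  then x5 is forced to False.
  then x8 is forced to True.
  then x10 is forced to True.
For the remaining variables, x4 = False, x6 = True, x7 = False, x9 = False works.

x1 = 1, x2 = 1, x3 = 1, x4 = 0, x5 = 0, x6 = 1, x7 = 0, x8 = 1, x9 = 0, x10 = 1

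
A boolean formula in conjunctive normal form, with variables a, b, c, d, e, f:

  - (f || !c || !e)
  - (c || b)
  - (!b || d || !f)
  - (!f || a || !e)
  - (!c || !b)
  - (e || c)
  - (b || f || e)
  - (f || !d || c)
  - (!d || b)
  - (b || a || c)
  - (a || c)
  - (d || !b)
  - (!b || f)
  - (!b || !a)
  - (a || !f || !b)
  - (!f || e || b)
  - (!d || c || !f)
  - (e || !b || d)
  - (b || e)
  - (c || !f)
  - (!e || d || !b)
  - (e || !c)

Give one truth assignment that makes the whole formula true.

Try a = True.
  then b is forced to False.
  then c is forced to True.
  then d is forced to False.
  then e is forced to True.
  then f is forced to True.
Every clause has at least one true literal under this assignment.

a = True, b = False, c = True, d = False, e = True, f = True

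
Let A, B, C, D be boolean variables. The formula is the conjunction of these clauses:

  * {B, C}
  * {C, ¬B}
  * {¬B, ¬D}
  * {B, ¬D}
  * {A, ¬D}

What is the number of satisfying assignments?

Satisfying assignments:
  A=F B=F C=T D=F
  A=F B=T C=T D=F
  A=T B=F C=T D=F
  A=T B=T C=T D=F
That's 4 in total.

4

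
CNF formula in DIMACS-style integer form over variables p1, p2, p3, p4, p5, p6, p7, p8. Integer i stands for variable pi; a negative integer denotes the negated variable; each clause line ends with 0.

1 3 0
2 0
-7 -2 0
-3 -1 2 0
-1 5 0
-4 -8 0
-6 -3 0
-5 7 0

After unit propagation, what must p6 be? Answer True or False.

(p2) stands alone — p2 = True.
(¬p7 ∨ ¬p2) with p2 = True leaves only ¬p7, so p7 = False.
In (p7 ∨ ¬p5), p7 is now false; ¬p5 must hold, so p5 = False.
(p5 ∨ ¬p1) with p5 = False leaves only ¬p1, so p1 = False.
In (p1 ∨ p3), p1 is now false; p3 must hold, so p3 = True.
(¬p6 ∨ ¬p3) with p3 = True leaves only ¬p6, so p6 = False.

False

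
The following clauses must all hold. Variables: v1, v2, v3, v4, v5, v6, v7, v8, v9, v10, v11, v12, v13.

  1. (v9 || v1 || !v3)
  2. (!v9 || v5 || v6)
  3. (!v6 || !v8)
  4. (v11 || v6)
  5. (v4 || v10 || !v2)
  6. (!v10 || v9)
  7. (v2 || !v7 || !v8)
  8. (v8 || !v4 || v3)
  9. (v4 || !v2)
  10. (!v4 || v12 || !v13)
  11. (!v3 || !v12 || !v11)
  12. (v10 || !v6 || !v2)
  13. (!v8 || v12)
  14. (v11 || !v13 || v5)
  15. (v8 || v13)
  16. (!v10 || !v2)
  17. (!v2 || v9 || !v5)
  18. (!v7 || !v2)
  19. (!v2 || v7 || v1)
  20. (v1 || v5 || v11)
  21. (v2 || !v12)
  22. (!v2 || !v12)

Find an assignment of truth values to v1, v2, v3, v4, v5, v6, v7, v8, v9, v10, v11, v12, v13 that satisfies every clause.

v1=True, v2=False, v3=False, v4=False, v5=False, v6=True, v7=True, v8=False, v9=False, v10=False, v11=True, v12=False, v13=True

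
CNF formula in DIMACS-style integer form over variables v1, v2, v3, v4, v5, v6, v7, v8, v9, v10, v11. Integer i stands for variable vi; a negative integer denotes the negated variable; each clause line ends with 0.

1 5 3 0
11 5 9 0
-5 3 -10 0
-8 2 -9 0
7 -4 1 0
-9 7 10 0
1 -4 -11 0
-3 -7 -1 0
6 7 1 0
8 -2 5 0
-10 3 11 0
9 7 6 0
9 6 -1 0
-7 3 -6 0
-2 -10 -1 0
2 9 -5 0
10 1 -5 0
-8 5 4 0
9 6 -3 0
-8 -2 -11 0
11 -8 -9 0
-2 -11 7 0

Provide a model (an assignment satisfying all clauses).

v1 = F, v2 = F, v3 = T, v4 = F, v5 = F, v6 = T, v7 = T, v8 = F, v9 = T, v10 = T, v11 = F

Check each clause:
  1. (v5 ∨ v1 ∨ v3) — v3 is true.
  2. (v9 ∨ v11 ∨ v5) — v9 is true.
  3. (v3 ∨ ¬v5 ∨ ¬v10) — v3 is true.
  4. (v2 ∨ ¬v9 ∨ ¬v8) — ¬v8 is true.
  5. (¬v4 ∨ v7 ∨ v1) — ¬v4 is true.
  6. (v10 ∨ ¬v9 ∨ v7) — v10 is true.
  7. (¬v11 ∨ v1 ∨ ¬v4) — ¬v4 is true.
  8. (¬v3 ∨ ¬v7 ∨ ¬v1) — ¬v1 is true.
  9. (v1 ∨ v7 ∨ v6) — v6 is true.
  10. (v8 ∨ v5 ∨ ¬v2) — ¬v2 is true.
  11. (v3 ∨ v11 ∨ ¬v10) — v3 is true.
  12. (v9 ∨ v7 ∨ v6) — v9 is true.
  13. (¬v1 ∨ v9 ∨ v6) — v9 is true.
  14. (¬v7 ∨ v3 ∨ ¬v6) — v3 is true.
  15. (¬v10 ∨ ¬v1 ∨ ¬v2) — ¬v1 is true.
  16. (v2 ∨ ¬v5 ∨ v9) — v9 is true.
  17. (v1 ∨ v10 ∨ ¬v5) — v10 is true.
  18. (v5 ∨ ¬v8 ∨ v4) — ¬v8 is true.
  19. (v6 ∨ ¬v3 ∨ v9) — v9 is true.
  20. (¬v11 ∨ ¬v2 ∨ ¬v8) — ¬v8 is true.
  21. (¬v8 ∨ ¬v9 ∨ v11) — ¬v8 is true.
  22. (v7 ∨ ¬v2 ∨ ¬v11) — ¬v11 is true.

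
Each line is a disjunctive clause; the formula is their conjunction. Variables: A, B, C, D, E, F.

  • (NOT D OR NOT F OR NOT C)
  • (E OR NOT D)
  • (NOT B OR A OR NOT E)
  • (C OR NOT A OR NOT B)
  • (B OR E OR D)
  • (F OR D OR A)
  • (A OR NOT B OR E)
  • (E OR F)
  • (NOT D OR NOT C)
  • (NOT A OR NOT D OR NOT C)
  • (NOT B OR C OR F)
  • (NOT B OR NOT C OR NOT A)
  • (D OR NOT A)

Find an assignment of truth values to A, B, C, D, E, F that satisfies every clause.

A=False, B=False, C=True, D=False, E=True, F=True

Check each clause:
  1. (NOT F OR NOT D OR NOT C) — NOT D is true.
  2. (E OR NOT D) — NOT D is true.
  3. (A OR NOT E OR NOT B) — NOT B is true.
  4. (NOT B OR C OR NOT A) — C is true.
  5. (D OR B OR E) — E is true.
  6. (A OR F OR D) — F is true.
  7. (NOT B OR A OR E) — E is true.
  8. (F OR E) — E is true.
  9. (NOT D OR NOT C) — NOT D is true.
  10. (NOT D OR NOT C OR NOT A) — NOT D is true.
  11. (NOT B OR C OR F) — C is true.
  12. (NOT C OR NOT A OR NOT B) — NOT A is true.
  13. (D OR NOT A) — NOT A is true.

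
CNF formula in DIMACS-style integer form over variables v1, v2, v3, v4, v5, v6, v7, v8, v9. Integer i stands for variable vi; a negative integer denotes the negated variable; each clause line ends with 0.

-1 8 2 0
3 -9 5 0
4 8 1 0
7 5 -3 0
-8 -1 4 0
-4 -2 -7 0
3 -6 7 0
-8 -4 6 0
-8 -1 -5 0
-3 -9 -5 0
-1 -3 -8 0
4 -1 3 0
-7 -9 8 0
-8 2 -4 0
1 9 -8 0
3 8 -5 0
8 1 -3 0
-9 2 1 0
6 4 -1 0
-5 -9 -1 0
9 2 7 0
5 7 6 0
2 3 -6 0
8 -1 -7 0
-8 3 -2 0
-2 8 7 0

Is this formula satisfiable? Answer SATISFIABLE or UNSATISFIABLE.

Set v1 = False and propagate.
Try v2 = False.
  then v9 is forced to False.
  then v8 is forced to False.
  then v4 is forced to True.
  then v3 is forced to False.
  then v5 is forced to False.
  then v7 is forced to True.
  then v6 is forced to False.
So v1 = 0  v2 = 0  v3 = 0  v4 = 1  v5 = 0  v6 = 0  v7 = 1  v8 = 0  v9 = 0 is a satisfying assignment.

SATISFIABLE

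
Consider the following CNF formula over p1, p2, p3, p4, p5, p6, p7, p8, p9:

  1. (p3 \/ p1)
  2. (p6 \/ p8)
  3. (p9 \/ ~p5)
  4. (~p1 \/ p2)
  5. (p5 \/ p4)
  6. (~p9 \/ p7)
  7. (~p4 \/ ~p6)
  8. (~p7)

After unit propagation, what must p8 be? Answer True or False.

(~p7) is a unit clause: p7 = False.
(~p9 \/ p7) with p7 = False leaves only ~p9, so p9 = False.
In (~p5 \/ p9), p9 is now false; ~p5 must hold, so p5 = False.
(p4 \/ p5) with p5 = False leaves only p4, so p4 = True.
(~p4 \/ ~p6): since p4 = True, the clause reduces to (~p6). p6 = False.
From (p6 \/ p8) and p6 = False: p8 = True.

True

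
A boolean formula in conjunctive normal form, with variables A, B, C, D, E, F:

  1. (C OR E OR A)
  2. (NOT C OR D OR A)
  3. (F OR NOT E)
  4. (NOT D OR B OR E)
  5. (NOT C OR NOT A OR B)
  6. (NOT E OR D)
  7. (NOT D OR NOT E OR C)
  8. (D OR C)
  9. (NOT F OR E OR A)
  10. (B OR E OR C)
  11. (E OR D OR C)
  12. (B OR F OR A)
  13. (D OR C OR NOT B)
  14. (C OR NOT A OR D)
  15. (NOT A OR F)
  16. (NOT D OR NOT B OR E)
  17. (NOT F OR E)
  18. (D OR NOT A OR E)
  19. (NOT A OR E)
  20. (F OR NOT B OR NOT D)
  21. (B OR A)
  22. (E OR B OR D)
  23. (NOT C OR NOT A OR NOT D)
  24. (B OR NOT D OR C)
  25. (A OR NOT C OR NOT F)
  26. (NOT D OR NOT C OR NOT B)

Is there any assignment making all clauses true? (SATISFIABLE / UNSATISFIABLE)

UNSATISFIABLE

D = True:
  A = True:
    propagation gives F=True, E=True, C=True; an empty clause results — contradiction.
  A = False:
    propagation gives B=True, E=True, F=True, C=True; an empty clause results — contradiction.
D = False:
  propagation gives E=False, C=True, A=True; an empty clause results — contradiction.
Every branch closes, so no satisfying assignment exists.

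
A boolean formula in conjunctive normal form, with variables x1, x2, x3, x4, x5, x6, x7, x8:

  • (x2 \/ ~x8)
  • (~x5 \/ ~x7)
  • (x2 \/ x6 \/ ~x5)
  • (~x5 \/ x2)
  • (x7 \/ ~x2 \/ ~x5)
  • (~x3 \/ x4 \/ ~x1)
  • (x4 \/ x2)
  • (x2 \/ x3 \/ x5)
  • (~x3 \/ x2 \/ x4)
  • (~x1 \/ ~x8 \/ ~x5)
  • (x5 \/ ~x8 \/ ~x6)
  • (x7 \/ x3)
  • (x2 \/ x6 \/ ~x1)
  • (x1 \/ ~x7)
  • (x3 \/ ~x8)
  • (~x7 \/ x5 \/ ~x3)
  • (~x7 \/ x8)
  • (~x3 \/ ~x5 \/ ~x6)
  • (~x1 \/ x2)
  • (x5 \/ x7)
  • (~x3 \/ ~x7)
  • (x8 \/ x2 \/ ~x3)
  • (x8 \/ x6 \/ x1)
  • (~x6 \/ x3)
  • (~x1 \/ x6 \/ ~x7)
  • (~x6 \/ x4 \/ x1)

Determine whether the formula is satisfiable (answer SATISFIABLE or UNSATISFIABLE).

UNSATISFIABLE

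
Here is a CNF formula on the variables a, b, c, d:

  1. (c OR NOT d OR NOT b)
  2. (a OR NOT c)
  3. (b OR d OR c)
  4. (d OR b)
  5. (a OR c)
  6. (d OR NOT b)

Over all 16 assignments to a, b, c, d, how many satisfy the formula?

3

The models are:
  a=T b=F c=F d=T
  a=T b=F c=T d=T
  a=T b=T c=T d=T
That's 3 in total.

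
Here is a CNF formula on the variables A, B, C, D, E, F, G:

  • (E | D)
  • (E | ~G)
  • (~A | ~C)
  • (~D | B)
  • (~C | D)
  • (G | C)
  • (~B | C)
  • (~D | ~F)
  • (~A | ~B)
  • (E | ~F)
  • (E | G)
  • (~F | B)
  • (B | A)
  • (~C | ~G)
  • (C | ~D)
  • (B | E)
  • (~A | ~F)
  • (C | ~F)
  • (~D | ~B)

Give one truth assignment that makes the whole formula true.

Pure literal: E appears only positively; assign E = True.
F occurs only negated in the remaining clauses — set F = False.
Branch on A: take A = True.
  then C is forced to False.
  then G is forced to True.
  then B is forced to False.
  then D is forced to False.
Every clause has at least one true literal under this assignment.

A=True, B=False, C=False, D=False, E=True, F=False, G=True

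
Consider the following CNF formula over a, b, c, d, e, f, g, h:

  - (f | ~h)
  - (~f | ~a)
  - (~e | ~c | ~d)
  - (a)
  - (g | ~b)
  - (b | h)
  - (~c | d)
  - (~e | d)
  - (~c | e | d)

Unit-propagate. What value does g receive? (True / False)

(a) is a unit clause: a = True.
From (~f | ~a) and a = True: f = False.
From (f | ~h) and f = False: h = False.
(b | h) with h = False leaves only b, so b = True.
(~b | g): since b = True, the clause reduces to (g). g = True.

True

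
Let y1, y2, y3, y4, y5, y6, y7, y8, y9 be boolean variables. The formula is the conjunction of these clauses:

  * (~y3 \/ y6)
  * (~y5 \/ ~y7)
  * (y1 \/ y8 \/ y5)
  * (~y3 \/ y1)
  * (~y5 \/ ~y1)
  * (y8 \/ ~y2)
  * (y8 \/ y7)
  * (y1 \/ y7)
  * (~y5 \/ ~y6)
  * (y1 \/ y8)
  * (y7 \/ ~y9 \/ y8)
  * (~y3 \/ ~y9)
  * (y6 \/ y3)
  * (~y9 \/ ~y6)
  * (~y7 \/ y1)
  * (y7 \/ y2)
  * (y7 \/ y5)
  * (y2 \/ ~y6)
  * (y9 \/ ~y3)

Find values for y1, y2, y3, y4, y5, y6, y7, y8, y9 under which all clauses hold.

Pure literal: y8 appears only positively; assign y8 = True.
Branch on y1: take y1 = True.
  then y5 is forced to False.
  then y7 is forced to True.
Try y2 = True.
The remaining clauses are satisfied by y3 = False, y4 = True, y6 = True, y9 = False.
Every clause has at least one true literal under this assignment.

y1=T, y2=T, y3=F, y4=T, y5=F, y6=T, y7=T, y8=T, y9=F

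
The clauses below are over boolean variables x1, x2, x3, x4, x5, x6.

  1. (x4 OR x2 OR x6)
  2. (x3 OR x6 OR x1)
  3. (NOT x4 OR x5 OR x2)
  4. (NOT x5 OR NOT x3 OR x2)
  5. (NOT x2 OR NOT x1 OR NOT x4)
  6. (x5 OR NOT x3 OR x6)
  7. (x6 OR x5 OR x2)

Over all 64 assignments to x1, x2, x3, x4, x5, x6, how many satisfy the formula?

Case analysis on x2 and x5:
  x2=1, x5=1: 10 of the 16 assignments to (x1,x3,x4,x6) work.
  x2=1, x5=0: 7 of the 16 assignments to (x1,x3,x4,x6) work.
  x2=0, x5=1: 5 of the 16 assignments to (x1,x3,x4,x6) work.
  x2=0, x5=0: remaining (x1,x3,x4,x6) ∈ {(0,0,0,1); (0,1,0,1); (1,0,0,1); (1,1,0,1)} — 4.
Total: 10 + 7 + 5 + 4 = 26.

26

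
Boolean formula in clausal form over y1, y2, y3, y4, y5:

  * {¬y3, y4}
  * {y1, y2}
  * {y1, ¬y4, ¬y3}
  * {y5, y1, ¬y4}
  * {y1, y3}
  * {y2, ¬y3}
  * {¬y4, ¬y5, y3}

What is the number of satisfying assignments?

8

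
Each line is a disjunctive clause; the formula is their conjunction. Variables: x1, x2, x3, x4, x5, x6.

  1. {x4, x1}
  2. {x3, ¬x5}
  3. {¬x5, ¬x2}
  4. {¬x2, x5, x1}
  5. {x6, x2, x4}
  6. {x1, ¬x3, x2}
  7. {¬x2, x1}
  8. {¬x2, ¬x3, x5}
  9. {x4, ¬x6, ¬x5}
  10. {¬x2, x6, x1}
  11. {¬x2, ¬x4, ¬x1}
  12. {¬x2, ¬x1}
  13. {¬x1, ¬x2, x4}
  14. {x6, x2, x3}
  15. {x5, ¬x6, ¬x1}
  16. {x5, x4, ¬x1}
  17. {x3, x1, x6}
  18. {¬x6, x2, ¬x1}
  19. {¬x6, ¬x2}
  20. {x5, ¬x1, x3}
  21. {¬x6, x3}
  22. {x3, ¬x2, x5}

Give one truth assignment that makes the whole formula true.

Try x1 = True.
  then x2 is forced to False.
  then x6 is forced to False.
  then x4 is forced to True.
  then x3 is forced to True.
x5 is now unconstrained; take x5 = True.
Every clause has at least one true literal under this assignment.
Check each clause:
  1. {x1, x4} — x1 is true.
  2. {x3, ¬x5} — x3 is true.
  3. {¬x5, ¬x2} — ¬x2 is true.
  4. {x5, x1, ¬x2} — x1 is true.
  5. {x2, x6, x4} — x4 is true.
  6. {x2, x1, ¬x3} — x1 is true.
  7. {¬x2, x1} — x1 is true.
  8. {¬x2, ¬x3, x5} — x5 is true.
  9. {¬x5, x4, ¬x6} — ¬x6 is true.
  10. {x6, ¬x2, x1} — x1 is true.
  11. {¬x4, ¬x2, ¬x1} — ¬x2 is true.
  12. {¬x2, ¬x1} — ¬x2 is true.
  13. {¬x2, x4, ¬x1} — x4 is true.
  14. {x6, x3, x2} — x3 is true.
  15. {¬x1, x5, ¬x6} — ¬x6 is true.
  16. {x5, ¬x1, x4} — x4 is true.
  17. {x3, x1, x6} — x1 is true.
  18. {¬x1, x2, ¬x6} — ¬x6 is true.
  19. {¬x6, ¬x2} — ¬x6 is true.
  20. {¬x1, x5, x3} — x3 is true.
  21. {¬x6, x3} — ¬x6 is true.
  22. {x3, x5, ¬x2} — x3 is true.

x1 = 1, x2 = 0, x3 = 1, x4 = 1, x5 = 1, x6 = 0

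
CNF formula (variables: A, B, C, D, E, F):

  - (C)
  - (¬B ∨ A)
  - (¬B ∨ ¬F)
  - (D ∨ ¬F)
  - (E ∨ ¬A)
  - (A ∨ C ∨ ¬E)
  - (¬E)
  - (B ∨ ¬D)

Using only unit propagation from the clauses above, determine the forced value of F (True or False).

False

(C) is a unit clause: C = True.
(¬E) is a unit clause: E = False.
From (¬A ∨ E) and E = False: A = False.
In (¬B ∨ A), A is now false; ¬B must hold, so B = False.
In (B ∨ ¬D), B is now false; ¬D must hold, so D = False.
(D ∨ ¬F): since D = False, the clause reduces to (¬F). F = False.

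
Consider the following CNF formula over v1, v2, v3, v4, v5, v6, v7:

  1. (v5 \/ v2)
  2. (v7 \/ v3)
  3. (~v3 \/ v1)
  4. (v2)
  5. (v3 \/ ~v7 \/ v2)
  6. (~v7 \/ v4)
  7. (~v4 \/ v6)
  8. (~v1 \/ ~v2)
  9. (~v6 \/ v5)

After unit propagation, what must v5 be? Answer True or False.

True

Unit clause (v2) sets v2 = True.
(~v2 \/ ~v1): since v2 = True, the clause reduces to (~v1). v1 = False.
(v1 \/ ~v3) with v1 = False leaves only ~v3, so v3 = False.
(v3 \/ v7) with v3 = False leaves only v7, so v7 = True.
(v4 \/ ~v7): since v7 = True, the clause reduces to (v4). v4 = True.
From (v6 \/ ~v4) and v4 = True: v6 = True.
(v5 \/ ~v6): since v6 = True, the clause reduces to (v5). v5 = True.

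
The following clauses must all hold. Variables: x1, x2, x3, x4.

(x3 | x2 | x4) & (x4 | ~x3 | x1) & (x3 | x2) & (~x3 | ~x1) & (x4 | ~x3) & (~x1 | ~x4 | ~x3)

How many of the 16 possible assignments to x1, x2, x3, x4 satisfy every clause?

Satisfying assignments:
  x1=F x2=F x3=T x4=T
  x1=F x2=T x3=F x4=F
  x1=F x2=T x3=F x4=T
  x1=F x2=T x3=T x4=T
  x1=T x2=T x3=F x4=F
  x1=T x2=T x3=F x4=T
Count: 6.

6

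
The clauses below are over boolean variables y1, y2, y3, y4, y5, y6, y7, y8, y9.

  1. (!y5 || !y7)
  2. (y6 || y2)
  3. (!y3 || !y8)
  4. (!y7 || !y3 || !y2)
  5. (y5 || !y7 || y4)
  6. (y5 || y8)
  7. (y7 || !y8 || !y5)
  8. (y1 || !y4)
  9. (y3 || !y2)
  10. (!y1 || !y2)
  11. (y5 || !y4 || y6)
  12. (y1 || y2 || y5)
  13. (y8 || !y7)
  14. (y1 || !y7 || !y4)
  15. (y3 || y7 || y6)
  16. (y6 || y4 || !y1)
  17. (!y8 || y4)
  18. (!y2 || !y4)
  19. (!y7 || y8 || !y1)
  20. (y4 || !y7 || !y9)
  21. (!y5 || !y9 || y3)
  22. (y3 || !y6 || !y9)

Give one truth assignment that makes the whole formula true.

Pure literal: y9 appears only negated; assign y9 = False.
Set y1 = True and propagate.
  then y2 is forced to False.
  then y6 is forced to True.
The remaining clauses are satisfied by y3 = False, y4 = True, y5 = False, y7 = True, y8 = True.

y1=True  y2=False  y3=False  y4=True  y5=False  y6=True  y7=True  y8=True  y9=False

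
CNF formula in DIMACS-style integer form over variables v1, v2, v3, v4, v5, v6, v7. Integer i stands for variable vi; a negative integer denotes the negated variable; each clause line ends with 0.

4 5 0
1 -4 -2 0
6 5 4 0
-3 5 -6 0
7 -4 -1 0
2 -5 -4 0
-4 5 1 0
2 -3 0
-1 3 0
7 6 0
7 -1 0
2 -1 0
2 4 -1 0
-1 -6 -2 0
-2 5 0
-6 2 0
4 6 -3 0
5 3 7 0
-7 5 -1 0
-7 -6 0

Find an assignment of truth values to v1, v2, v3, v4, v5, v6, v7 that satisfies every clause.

v1 = 0, v2 = 0, v3 = 0, v4 = 0, v5 = 1, v6 = 0, v7 = 1

Branch on v1: take v1 = False.
Try v2 = False.
  then v3 is forced to False.
  then v6 is forced to False.
  then v7 is forced to True.
For the remaining variables, v4 = False, v5 = True works.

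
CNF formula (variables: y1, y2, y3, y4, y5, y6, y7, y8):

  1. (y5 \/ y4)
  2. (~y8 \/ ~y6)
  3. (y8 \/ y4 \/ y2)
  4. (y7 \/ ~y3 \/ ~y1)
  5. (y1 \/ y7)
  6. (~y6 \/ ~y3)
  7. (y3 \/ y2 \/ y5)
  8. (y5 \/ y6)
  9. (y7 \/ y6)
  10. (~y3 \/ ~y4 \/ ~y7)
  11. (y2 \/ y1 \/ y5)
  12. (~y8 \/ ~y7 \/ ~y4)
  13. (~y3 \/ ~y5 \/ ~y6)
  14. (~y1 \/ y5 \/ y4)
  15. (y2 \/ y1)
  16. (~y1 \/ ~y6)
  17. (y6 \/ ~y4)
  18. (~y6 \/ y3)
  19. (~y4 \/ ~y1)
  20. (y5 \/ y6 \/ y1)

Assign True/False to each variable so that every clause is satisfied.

y1=True, y2=True, y3=True, y4=False, y5=True, y6=False, y7=True, y8=False

Check each clause:
  1. (y5 \/ y4) — y5 is true.
  2. (~y8 \/ ~y6) — ~y8 is true.
  3. (y2 \/ y8 \/ y4) — y2 is true.
  4. (~y1 \/ y7 \/ ~y3) — y7 is true.
  5. (y7 \/ y1) — y1 is true.
  6. (~y3 \/ ~y6) — ~y6 is true.
  7. (y3 \/ y2 \/ y5) — y2 is true.
  8. (y5 \/ y6) — y5 is true.
  9. (y7 \/ y6) — y7 is true.
  10. (~y4 \/ ~y3 \/ ~y7) — ~y4 is true.
  11. (y5 \/ y2 \/ y1) — y1 is true.
  12. (~y4 \/ ~y8 \/ ~y7) — ~y8 is true.
  13. (~y5 \/ ~y6 \/ ~y3) — ~y6 is true.
  14. (y4 \/ y5 \/ ~y1) — y5 is true.
  15. (y2 \/ y1) — y1 is true.
  16. (~y6 \/ ~y1) — ~y6 is true.
  17. (y6 \/ ~y4) — ~y4 is true.
  18. (~y6 \/ y3) — ~y6 is true.
  19. (~y4 \/ ~y1) — ~y4 is true.
  20. (y5 \/ y6 \/ y1) — y1 is true.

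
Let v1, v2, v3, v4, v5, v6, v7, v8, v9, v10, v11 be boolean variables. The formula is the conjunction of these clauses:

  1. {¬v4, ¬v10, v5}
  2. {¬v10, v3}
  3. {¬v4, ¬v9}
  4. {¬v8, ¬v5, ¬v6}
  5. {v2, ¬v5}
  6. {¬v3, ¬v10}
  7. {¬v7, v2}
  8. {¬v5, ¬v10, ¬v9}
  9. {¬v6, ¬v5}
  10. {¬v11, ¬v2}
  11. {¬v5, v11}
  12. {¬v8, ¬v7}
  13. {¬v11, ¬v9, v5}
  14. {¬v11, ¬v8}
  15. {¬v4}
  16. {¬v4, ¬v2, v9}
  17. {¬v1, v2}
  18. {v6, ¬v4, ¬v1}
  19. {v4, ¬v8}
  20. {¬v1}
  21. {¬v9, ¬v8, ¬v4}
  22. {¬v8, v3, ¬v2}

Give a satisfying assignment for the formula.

Unit propagation: (¬v4) forces v4 = False.
Unit propagation: (¬v8) forces v8 = False.
(¬v1) is a unit clause, so v1 = False.
Pure literal: v6 appears only negated; assign v6 = False.
v9 occurs only negated in the remaining clauses — set v9 = False.
Try v2 = True.
  then v11 is forced to False.
  then v5 is forced to False.
Set v3 = False and propagate.
  then v10 is forced to False.
v7 is now unconstrained; take v7 = True.

v1=False, v2=True, v3=False, v4=False, v5=False, v6=False, v7=True, v8=False, v9=False, v10=False, v11=False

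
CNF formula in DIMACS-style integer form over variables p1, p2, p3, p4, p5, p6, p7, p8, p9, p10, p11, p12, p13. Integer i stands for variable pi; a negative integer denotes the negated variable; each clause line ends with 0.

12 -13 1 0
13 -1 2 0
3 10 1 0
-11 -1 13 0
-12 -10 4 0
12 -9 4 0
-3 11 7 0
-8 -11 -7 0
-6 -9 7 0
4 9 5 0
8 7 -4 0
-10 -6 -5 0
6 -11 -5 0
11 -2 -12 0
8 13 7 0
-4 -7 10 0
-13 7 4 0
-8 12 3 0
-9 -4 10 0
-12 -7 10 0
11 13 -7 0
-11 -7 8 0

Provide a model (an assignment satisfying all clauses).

p1 = 1, p2 = 0, p3 = 0, p4 = 1, p5 = 0, p6 = 1, p7 = 1, p8 = 1, p9 = 0, p10 = 1, p11 = 0, p12 = 1, p13 = 1

Try p1 = True.
For the remaining variables, p2 = False, p3 = False, p4 = True, p5 = False, p6 = True, p7 = True, p8 = True, p9 = False, p10 = True, p11 = False, p12 = True, p13 = True works.
Check each clause:
  1. (p12 \/ ~p13 \/ p1) — p1 is true.
  2. (p2 \/ ~p1 \/ p13) — p13 is true.
  3. (p3 \/ p1 \/ p10) — p1 is true.
  4. (p13 \/ ~p1 \/ ~p11) — p13 is true.
  5. (~p10 \/ p4 \/ ~p12) — p4 is true.
  6. (~p9 \/ p12 \/ p4) — p12 is true.
  7. (~p3 \/ p11 \/ p7) — ~p3 is true.
  8. (~p7 \/ ~p11 \/ ~p8) — ~p11 is true.
  9. (p7 \/ ~p9 \/ ~p6) — p7 is true.
  10. (p4 \/ p9 \/ p5) — p4 is true.
  11. (p8 \/ ~p4 \/ p7) — p8 is true.
  12. (~p6 \/ ~p5 \/ ~p10) — ~p5 is true.
  13. (~p11 \/ p6 \/ ~p5) — ~p5 is true.
  14. (~p2 \/ ~p12 \/ p11) — ~p2 is true.
  15. (p8 \/ p7 \/ p13) — p8 is true.
  16. (p10 \/ ~p4 \/ ~p7) — p10 is true.
  17. (~p13 \/ p7 \/ p4) — p4 is true.
  18. (p12 \/ p3 \/ ~p8) — p12 is true.
  19. (~p4 \/ ~p9 \/ p10) — p10 is true.
  20. (p10 \/ ~p12 \/ ~p7) — p10 is true.
  21. (p13 \/ p11 \/ ~p7) — p13 is true.
  22. (~p11 \/ p8 \/ ~p7) — p8 is true.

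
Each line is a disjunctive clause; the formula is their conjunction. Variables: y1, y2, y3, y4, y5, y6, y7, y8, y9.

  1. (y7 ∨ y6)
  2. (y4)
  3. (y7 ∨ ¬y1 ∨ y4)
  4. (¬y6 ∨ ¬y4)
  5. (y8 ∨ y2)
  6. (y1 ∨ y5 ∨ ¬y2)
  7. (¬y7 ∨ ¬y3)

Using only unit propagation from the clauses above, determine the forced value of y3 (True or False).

(y4) is a unit clause: y4 = True.
In (¬y6 ∨ ¬y4), ¬y4 is now false; ¬y6 must hold, so y6 = False.
(y6 ∨ y7): since y6 = False, the clause reduces to (y7). y7 = True.
(¬y7 ∨ ¬y3) with y7 = True leaves only ¬y3, so y3 = False.

False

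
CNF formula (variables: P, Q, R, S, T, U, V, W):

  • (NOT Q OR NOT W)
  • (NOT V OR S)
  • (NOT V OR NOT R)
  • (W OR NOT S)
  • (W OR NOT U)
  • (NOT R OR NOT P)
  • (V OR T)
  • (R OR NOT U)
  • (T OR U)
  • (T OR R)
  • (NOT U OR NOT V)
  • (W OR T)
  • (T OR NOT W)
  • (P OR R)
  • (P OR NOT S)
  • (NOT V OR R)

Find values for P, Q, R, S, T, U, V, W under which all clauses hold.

Q occurs only negated in the remaining clauses — set Q = False.
T occurs only positively in the remaining clauses — set T = True.
Set P = False and propagate.
  then R is forced to True.
  then V is forced to False.
  then S is forced to False.
Set U = False and propagate.
W is now unconstrained; take W = True.
Check each clause:
  1. (NOT Q OR NOT W) — NOT Q is true.
  2. (S OR NOT V) — NOT V is true.
  3. (NOT R OR NOT V) — NOT V is true.
  4. (NOT S OR W) — W is true.
  5. (NOT U OR W) — W is true.
  6. (NOT R OR NOT P) — NOT P is true.
  7. (T OR V) — T is true.
  8. (NOT U OR R) — NOT U is true.
  9. (U OR T) — T is true.
  10. (R OR T) — R is true.
  11. (NOT V OR NOT U) — NOT V is true.
  12. (T OR W) — W is true.
  13. (NOT W OR T) — T is true.
  14. (R OR P) — R is true.
  15. (NOT S OR P) — NOT S is true.
  16. (NOT V OR R) — NOT V is true.

P = F, Q = F, R = T, S = F, T = T, U = F, V = F, W = T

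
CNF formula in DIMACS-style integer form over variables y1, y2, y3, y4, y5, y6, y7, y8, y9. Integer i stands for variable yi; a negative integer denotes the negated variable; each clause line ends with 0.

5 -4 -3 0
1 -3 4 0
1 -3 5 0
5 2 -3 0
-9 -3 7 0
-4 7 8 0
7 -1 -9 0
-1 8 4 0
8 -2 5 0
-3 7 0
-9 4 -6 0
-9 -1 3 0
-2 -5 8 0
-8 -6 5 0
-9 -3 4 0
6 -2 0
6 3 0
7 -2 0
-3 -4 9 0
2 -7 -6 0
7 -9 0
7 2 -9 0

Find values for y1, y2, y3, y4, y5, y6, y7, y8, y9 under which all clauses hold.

y1=F, y2=F, y3=T, y4=T, y5=T, y6=F, y7=T, y8=F, y9=T

Set y1 = False and propagate.
Set y2 = False and propagate.
Branch on y3: take y3 = True.
  then y4 is forced to True.
  then y5 is forced to True.
  then y7 is forced to True.
  then y9 is forced to True.
  then y6 is forced to False.
y8 is now unconstrained; take y8 = False.
Every clause has at least one true literal under this assignment.
Check each clause:
  1. (NOT y4 OR y5 OR NOT y3) — y5 is true.
  2. (y1 OR NOT y3 OR y4) — y4 is true.
  3. (y5 OR NOT y3 OR y1) — y5 is true.
  4. (y5 OR y2 OR NOT y3) — y5 is true.
  5. (NOT y9 OR NOT y3 OR y7) — y7 is true.
  6. (y7 OR NOT y4 OR y8) — y7 is true.
  7. (NOT y9 OR NOT y1 OR y7) — y7 is true.
  8. (y4 OR y8 OR NOT y1) — y4 is true.
  9. (y5 OR NOT y2 OR y8) — y5 is true.
  10. (y7 OR NOT y3) — y7 is true.
  11. (NOT y6 OR NOT y9 OR y4) — NOT y6 is true.
  12. (y3 OR NOT y9 OR NOT y1) — y3 is true.
  13. (NOT y2 OR NOT y5 OR y8) — NOT y2 is true.
  14. (NOT y8 OR NOT y6 OR y5) — NOT y8 is true.
  15. (NOT y3 OR NOT y9 OR y4) — y4 is true.
  16. (NOT y2 OR y6) — NOT y2 is true.
  17. (y3 OR y6) — y3 is true.
  18. (NOT y2 OR y7) — NOT y2 is true.
  19. (y9 OR NOT y4 OR NOT y3) — y9 is true.
  20. (y2 OR NOT y7 OR NOT y6) — NOT y6 is true.
  21. (y7 OR NOT y9) — y7 is true.
  22. (y7 OR NOT y9 OR y2) — y7 is true.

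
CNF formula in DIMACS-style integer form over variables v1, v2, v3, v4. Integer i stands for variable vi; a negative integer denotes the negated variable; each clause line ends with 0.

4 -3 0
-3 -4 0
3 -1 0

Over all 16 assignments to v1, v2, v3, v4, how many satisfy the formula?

4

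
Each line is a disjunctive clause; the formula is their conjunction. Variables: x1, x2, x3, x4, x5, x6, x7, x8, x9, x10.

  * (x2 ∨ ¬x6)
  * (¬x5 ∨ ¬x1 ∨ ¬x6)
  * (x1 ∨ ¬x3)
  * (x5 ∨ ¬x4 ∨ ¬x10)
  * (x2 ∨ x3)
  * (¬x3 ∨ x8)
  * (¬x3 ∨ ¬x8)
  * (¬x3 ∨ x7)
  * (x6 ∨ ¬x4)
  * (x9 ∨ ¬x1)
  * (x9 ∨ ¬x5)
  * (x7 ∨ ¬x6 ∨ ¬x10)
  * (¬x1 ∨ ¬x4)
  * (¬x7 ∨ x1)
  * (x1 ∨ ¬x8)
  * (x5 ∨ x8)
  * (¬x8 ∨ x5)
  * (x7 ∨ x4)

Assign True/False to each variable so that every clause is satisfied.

x2 occurs only positively in the remaining clauses — set x2 = True.
x9 occurs only positively in the remaining clauses — set x9 = True.
Set x1 = True and propagate.
  then x4 is forced to False.
  then x7 is forced to True.
Branch on x3: take x3 = False.
Try x5 = True.
  then x6 is forced to False.
x8, x10 are now unconstrained; take x8 = False, x10 = True.

x1=True, x2=True, x3=False, x4=False, x5=True, x6=False, x7=True, x8=False, x9=True, x10=True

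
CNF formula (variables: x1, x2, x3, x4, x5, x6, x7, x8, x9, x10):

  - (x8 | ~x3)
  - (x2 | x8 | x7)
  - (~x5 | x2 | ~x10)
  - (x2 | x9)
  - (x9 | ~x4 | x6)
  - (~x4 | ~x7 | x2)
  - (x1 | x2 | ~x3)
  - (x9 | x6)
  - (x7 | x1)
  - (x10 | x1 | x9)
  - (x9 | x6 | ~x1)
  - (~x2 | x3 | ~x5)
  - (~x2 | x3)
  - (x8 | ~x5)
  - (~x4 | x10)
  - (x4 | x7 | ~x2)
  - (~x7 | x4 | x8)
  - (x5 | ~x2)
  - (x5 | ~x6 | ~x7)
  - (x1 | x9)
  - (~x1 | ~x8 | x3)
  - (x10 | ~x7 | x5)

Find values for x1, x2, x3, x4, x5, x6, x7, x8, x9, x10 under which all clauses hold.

Pure literal: x9 appears only positively; assign x9 = True.
Branch on x1: take x1 = True.
Set x2 = True and propagate.
  then x3 is forced to True.
  then x8 is forced to True.
  then x5 is forced to True.
Set x4 = False and propagate.
  then x7 is forced to True.
x6, x10 are now unconstrained; take x6 = False, x10 = False.

x1=T, x2=T, x3=T, x4=F, x5=T, x6=F, x7=T, x8=T, x9=T, x10=F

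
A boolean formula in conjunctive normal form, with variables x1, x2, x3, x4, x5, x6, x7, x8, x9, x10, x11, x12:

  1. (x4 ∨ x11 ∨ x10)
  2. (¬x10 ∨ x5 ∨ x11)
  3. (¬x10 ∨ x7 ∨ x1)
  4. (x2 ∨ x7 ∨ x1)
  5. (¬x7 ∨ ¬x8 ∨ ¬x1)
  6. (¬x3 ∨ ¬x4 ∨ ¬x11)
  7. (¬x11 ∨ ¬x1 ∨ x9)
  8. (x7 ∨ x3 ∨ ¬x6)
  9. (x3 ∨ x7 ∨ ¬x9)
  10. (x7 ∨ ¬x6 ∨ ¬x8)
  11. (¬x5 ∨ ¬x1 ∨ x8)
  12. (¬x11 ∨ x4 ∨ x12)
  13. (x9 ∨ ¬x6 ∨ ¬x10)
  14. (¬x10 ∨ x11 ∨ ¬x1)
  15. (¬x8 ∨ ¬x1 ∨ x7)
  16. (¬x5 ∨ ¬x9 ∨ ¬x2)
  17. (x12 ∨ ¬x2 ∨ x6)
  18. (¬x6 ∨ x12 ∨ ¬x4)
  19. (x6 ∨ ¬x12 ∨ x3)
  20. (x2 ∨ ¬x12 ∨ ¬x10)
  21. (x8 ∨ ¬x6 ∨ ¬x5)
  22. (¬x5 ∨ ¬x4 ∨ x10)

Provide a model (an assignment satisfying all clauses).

x1=1, x2=0, x3=1, x4=1, x5=0, x6=0, x7=1, x8=0, x9=0, x10=0, x11=0, x12=1

Branch on x1: take x1 = True.
Branch on x2: take x2 = False.
Branch on x3: take x3 = True.
For the remaining variables, x4 = True, x5 = False, x6 = False, x7 = True, x8 = False, x9 = False, x10 = False, x11 = False, x12 = True works.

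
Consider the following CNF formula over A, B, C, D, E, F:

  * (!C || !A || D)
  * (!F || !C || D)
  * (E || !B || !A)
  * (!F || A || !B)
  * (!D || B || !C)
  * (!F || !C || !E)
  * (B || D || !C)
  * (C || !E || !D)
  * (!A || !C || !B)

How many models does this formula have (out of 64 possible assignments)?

Split on C, then B.
  C=1, B=1: remaining (A,D,E,F) ∈ {(0,0,0,0); (0,0,1,0); (0,1,0,0); (0,1,1,0)} — 4.
  C=1, B=0: a clause becomes empty — 0.
  C=0, B=1: 5 of the 16 assignments to (A,D,E,F) work.
  C=0, B=0: A, F free; 3 ways for (D,E) × 2^2 = 12.
Total: 4 + 0 + 5 + 12 = 21.

21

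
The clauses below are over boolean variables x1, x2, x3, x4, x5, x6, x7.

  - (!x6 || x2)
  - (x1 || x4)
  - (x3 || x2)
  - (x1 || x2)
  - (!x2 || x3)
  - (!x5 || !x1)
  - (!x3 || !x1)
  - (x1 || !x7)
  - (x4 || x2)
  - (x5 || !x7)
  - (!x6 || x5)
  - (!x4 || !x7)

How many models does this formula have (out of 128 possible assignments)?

3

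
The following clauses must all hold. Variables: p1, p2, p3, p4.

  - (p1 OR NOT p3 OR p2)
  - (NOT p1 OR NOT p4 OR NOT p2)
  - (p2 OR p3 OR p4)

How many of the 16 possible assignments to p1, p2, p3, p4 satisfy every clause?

10

Case analysis on p2 and p1:
  p2=T, p1=T: remaining (p3,p4) ∈ {(F,F); (T,F)} — 2.
  p2=T, p1=F: remaining (p3,p4) ∈ {(F,F); (F,T); (T,F); (T,T)} — 4.
  p2=F, p1=T: remaining (p3,p4) ∈ {(F,T); (T,F); (T,T)} — 3.
  p2=F, p1=F: remaining (p3,p4) ∈ {(F,T)} — 1.
Total: 2 + 4 + 3 + 1 = 10.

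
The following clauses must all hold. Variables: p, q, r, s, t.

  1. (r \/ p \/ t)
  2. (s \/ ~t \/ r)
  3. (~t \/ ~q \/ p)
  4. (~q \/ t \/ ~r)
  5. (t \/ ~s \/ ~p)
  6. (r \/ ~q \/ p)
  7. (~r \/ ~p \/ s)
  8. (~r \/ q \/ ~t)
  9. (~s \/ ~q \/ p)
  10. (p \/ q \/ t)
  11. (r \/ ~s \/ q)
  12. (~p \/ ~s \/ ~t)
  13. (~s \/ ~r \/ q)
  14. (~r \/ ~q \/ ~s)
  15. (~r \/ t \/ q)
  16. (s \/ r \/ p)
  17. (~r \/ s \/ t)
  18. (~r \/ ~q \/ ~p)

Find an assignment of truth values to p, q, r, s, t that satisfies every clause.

Set p = True and propagate.
Branch on q: take q = False.
The remaining clauses are satisfied by r = False, s = False, t = False.
Every clause has at least one true literal under this assignment.

p=T, q=F, r=F, s=F, t=F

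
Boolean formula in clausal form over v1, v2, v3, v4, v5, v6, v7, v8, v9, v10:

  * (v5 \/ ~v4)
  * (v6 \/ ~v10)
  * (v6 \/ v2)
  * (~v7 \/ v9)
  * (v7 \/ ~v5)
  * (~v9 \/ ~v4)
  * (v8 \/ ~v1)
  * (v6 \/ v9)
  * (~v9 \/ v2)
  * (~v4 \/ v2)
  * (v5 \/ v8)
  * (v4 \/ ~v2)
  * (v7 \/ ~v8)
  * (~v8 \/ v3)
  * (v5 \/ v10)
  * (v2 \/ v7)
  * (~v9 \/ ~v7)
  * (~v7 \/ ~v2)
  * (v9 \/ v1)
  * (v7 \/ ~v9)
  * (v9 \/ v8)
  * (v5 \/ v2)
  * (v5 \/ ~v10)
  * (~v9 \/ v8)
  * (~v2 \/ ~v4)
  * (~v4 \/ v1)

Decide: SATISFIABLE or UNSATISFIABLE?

v9 = True:
  propagation gives v4=False, v2=True; an empty clause results — contradiction.
v9 = False:
  propagation gives v7=False, v5=False, v4=False, v6=True; an empty clause results — contradiction.
Every branch closes, so no satisfying assignment exists.

UNSATISFIABLE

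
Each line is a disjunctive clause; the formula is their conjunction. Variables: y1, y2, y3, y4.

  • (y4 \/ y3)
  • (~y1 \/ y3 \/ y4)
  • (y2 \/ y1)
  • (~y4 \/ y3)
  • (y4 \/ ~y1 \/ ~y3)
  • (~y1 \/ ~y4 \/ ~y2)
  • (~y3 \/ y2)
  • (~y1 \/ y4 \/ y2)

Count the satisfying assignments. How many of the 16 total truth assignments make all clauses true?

2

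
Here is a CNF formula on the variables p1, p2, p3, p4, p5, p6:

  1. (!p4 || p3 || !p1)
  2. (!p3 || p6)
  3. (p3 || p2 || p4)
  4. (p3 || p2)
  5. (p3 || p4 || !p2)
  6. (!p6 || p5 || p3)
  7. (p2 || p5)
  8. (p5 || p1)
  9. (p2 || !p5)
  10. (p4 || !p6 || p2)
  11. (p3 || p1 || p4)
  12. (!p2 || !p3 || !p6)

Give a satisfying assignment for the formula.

p1=F, p2=T, p3=F, p4=T, p5=T, p6=T

Set p1 = False and propagate.
  then p5 is forced to True.
  then p2 is forced to True.
Try p3 = False.
  then p4 is forced to True.
p6 is now unconstrained; take p6 = True.
Check each clause:
  1. (!p4 || !p1 || p3) — !p1 is true.
  2. (p6 || !p3) — !p3 is true.
  3. (p4 || p2 || p3) — p2 is true.
  4. (p2 || p3) — p2 is true.
  5. (p4 || !p2 || p3) — p4 is true.
  6. (!p6 || p3 || p5) — p5 is true.
  7. (p5 || p2) — p2 is true.
  8. (p1 || p5) — p5 is true.
  9. (p2 || !p5) — p2 is true.
  10. (p2 || p4 || !p6) — p2 is true.
  11. (p1 || p4 || p3) — p4 is true.
  12. (!p3 || !p2 || !p6) — !p3 is true.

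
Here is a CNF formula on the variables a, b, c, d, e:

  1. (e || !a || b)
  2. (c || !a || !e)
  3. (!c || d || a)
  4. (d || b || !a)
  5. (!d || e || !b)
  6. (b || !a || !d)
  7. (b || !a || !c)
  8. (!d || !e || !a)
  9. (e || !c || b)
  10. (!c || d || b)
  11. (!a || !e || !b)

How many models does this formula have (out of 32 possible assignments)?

Case analysis on a and b:
  a=1, b=1: remaining (c,d,e) ∈ {(0,0,0); (1,0,0)} — 2.
  a=1, b=0: a clause becomes empty — 0.
  a=0, b=1: remaining (c,d,e) ∈ {(0,0,0); (0,0,1); (0,1,1); (1,1,1)} — 4.
  a=0, b=0: 5 of the 8 assignments to (c,d,e) work.
Total: 2 + 0 + 4 + 5 = 11.

11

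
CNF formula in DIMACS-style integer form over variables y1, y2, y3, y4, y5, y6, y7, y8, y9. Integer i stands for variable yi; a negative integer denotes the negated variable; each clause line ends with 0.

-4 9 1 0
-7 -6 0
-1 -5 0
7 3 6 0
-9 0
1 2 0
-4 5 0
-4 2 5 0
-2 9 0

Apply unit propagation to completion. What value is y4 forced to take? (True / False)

False

(¬y9) is a unit clause: y9 = False.
In (y9 ∨ ¬y2), y9 is now false; ¬y2 must hold, so y2 = False.
(y1 ∨ y2): since y2 = False, the clause reduces to (y1). y1 = True.
From (¬y5 ∨ ¬y1) and y1 = True: y5 = False.
(¬y4 ∨ y5) with y5 = False leaves only ¬y4, so y4 = False.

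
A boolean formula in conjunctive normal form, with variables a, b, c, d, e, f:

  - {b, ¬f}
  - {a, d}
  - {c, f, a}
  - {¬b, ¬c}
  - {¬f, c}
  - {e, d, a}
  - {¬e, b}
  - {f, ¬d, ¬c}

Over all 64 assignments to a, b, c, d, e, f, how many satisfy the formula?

7

Satisfying assignments:
  a=1 b=0 c=0 d=0 e=0 f=0
  a=1 b=0 c=0 d=1 e=0 f=0
  a=1 b=0 c=1 d=0 e=0 f=0
  a=1 b=1 c=0 d=0 e=0 f=0
  a=1 b=1 c=0 d=0 e=1 f=0
  a=1 b=1 c=0 d=1 e=0 f=0
  a=1 b=1 c=0 d=1 e=1 f=0
That's 7 in total.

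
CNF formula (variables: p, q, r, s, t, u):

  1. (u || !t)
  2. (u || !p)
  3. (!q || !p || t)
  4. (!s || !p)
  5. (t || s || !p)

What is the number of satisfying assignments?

28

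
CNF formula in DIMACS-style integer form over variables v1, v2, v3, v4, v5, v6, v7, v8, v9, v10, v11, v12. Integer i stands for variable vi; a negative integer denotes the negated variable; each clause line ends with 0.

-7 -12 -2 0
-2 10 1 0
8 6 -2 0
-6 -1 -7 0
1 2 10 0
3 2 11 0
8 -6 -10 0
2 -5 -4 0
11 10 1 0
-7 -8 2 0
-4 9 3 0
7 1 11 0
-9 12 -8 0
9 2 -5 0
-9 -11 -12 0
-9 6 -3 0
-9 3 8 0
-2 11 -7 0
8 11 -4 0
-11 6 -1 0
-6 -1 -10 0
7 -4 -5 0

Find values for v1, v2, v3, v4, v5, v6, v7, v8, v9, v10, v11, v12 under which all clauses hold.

v1=True  v2=True  v3=True  v4=False  v5=True  v6=False  v7=False  v8=True  v9=False  v10=False  v11=False  v12=True

Check each clause:
  1. (!v12 || !v7 || !v2) — !v7 is true.
  2. (v10 || !v2 || v1) — v1 is true.
  3. (v8 || !v2 || v6) — v8 is true.
  4. (!v7 || !v6 || !v1) — !v7 is true.
  5. (v2 || v10 || v1) — v1 is true.
  6. (v3 || v2 || v11) — v3 is true.
  7. (!v6 || v8 || !v10) — v8 is true.
  8. (v2 || !v4 || !v5) — v2 is true.
  9. (v11 || v1 || v10) — v1 is true.
  10. (v2 || !v8 || !v7) — !v7 is true.
  11. (!v4 || v9 || v3) — v3 is true.
  12. (v11 || v7 || v1) — v1 is true.
  13. (v12 || !v9 || !v8) — v12 is true.
  14. (v2 || !v5 || v9) — v2 is true.
  15. (!v9 || !v11 || !v12) — !v11 is true.
  16. (!v9 || !v3 || v6) — !v9 is true.
  17. (!v9 || v3 || v8) — v8 is true.
  18. (v11 || !v7 || !v2) — !v7 is true.
  19. (!v4 || v11 || v8) — v8 is true.
  20. (v6 || !v11 || !v1) — !v11 is true.
  21. (!v6 || !v10 || !v1) — !v6 is true.
  22. (!v4 || v7 || !v5) — !v4 is true.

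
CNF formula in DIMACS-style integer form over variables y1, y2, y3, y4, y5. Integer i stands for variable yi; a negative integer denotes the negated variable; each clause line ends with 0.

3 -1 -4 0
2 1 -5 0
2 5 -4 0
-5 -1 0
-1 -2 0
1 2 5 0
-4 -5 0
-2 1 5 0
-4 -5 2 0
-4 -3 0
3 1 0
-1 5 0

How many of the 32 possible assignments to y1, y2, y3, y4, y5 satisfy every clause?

The models are:
  y1=F y2=T y3=T y4=F y5=T
That's 1 in total.

1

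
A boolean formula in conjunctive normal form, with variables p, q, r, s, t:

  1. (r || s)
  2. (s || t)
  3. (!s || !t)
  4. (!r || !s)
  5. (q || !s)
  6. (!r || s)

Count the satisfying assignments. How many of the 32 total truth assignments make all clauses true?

2

Satisfying assignments:
  p=F q=T r=F s=T t=F
  p=T q=T r=F s=T t=F
That's 2 in total.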